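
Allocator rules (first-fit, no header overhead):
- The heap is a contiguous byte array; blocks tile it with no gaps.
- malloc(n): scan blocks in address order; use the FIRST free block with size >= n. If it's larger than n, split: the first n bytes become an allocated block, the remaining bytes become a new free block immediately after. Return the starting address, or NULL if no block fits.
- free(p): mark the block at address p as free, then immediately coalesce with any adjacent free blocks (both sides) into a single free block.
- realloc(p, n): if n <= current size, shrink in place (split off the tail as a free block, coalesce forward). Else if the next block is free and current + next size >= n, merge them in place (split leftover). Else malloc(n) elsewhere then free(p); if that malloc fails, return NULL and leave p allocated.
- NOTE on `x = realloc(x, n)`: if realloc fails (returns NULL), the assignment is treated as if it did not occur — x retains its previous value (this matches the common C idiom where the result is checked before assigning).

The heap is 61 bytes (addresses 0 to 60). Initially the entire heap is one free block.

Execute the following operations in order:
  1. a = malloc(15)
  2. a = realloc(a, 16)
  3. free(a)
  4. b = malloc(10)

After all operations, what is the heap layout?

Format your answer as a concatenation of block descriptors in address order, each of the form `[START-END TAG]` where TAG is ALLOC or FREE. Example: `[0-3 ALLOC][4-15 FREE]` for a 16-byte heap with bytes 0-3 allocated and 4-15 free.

Answer: [0-9 ALLOC][10-60 FREE]

Derivation:
Op 1: a = malloc(15) -> a = 0; heap: [0-14 ALLOC][15-60 FREE]
Op 2: a = realloc(a, 16) -> a = 0; heap: [0-15 ALLOC][16-60 FREE]
Op 3: free(a) -> (freed a); heap: [0-60 FREE]
Op 4: b = malloc(10) -> b = 0; heap: [0-9 ALLOC][10-60 FREE]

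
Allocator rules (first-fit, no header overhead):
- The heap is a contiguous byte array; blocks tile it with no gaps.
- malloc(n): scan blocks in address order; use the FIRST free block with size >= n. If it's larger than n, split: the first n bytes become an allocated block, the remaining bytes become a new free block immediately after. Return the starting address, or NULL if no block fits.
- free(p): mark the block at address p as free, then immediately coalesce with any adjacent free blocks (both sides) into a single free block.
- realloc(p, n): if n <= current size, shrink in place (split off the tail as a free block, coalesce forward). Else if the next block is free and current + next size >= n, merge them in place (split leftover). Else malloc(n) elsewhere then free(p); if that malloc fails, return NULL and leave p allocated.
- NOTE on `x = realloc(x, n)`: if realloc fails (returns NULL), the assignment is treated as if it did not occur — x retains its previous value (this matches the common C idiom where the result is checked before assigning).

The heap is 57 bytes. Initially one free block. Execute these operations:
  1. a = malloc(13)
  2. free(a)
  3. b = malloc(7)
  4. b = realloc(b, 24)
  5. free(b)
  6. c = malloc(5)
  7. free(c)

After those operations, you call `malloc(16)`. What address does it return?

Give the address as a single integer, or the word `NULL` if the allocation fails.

Op 1: a = malloc(13) -> a = 0; heap: [0-12 ALLOC][13-56 FREE]
Op 2: free(a) -> (freed a); heap: [0-56 FREE]
Op 3: b = malloc(7) -> b = 0; heap: [0-6 ALLOC][7-56 FREE]
Op 4: b = realloc(b, 24) -> b = 0; heap: [0-23 ALLOC][24-56 FREE]
Op 5: free(b) -> (freed b); heap: [0-56 FREE]
Op 6: c = malloc(5) -> c = 0; heap: [0-4 ALLOC][5-56 FREE]
Op 7: free(c) -> (freed c); heap: [0-56 FREE]
malloc(16): first-fit scan over [0-56 FREE] -> 0

Answer: 0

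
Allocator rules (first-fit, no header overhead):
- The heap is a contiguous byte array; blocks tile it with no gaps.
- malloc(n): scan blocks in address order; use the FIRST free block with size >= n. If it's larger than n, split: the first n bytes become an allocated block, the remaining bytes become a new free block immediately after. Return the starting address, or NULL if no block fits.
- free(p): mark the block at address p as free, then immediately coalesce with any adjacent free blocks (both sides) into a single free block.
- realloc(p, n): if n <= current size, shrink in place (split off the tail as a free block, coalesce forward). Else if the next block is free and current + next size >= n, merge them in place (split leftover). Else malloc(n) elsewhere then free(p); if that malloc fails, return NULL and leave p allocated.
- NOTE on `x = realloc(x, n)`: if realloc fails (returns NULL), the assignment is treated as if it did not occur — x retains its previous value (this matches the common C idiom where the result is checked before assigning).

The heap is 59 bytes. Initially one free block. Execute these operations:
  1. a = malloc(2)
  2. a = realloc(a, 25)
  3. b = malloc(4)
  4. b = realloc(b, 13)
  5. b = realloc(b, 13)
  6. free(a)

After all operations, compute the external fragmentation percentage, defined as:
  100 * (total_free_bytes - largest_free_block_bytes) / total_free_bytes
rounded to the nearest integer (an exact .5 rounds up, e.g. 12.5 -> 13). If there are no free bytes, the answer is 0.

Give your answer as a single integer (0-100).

Answer: 46

Derivation:
Op 1: a = malloc(2) -> a = 0; heap: [0-1 ALLOC][2-58 FREE]
Op 2: a = realloc(a, 25) -> a = 0; heap: [0-24 ALLOC][25-58 FREE]
Op 3: b = malloc(4) -> b = 25; heap: [0-24 ALLOC][25-28 ALLOC][29-58 FREE]
Op 4: b = realloc(b, 13) -> b = 25; heap: [0-24 ALLOC][25-37 ALLOC][38-58 FREE]
Op 5: b = realloc(b, 13) -> b = 25; heap: [0-24 ALLOC][25-37 ALLOC][38-58 FREE]
Op 6: free(a) -> (freed a); heap: [0-24 FREE][25-37 ALLOC][38-58 FREE]
Free blocks: [25 21] total_free=46 largest=25 -> 100*(46-25)/46 = 2100/46 ≈ 45.652 -> rounds to 46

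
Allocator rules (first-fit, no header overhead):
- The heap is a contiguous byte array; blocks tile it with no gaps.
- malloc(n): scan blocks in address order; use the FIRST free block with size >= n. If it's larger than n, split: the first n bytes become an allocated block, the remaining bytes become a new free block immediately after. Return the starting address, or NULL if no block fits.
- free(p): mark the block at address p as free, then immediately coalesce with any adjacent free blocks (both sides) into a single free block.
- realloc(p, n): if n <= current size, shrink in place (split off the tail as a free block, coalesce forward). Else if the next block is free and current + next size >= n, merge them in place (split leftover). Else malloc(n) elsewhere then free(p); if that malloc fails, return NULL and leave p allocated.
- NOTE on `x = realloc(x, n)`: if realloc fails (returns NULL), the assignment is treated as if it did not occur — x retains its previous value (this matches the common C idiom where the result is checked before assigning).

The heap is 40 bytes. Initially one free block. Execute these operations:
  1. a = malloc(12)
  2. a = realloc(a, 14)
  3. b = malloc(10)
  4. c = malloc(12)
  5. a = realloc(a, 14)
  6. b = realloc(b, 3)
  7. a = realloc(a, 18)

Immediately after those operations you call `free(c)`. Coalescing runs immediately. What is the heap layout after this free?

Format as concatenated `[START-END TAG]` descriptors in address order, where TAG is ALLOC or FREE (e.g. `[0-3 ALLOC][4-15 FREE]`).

Answer: [0-13 ALLOC][14-16 ALLOC][17-39 FREE]

Derivation:
Op 1: a = malloc(12) -> a = 0; heap: [0-11 ALLOC][12-39 FREE]
Op 2: a = realloc(a, 14) -> a = 0; heap: [0-13 ALLOC][14-39 FREE]
Op 3: b = malloc(10) -> b = 14; heap: [0-13 ALLOC][14-23 ALLOC][24-39 FREE]
Op 4: c = malloc(12) -> c = 24; heap: [0-13 ALLOC][14-23 ALLOC][24-35 ALLOC][36-39 FREE]
Op 5: a = realloc(a, 14) -> a = 0; heap: [0-13 ALLOC][14-23 ALLOC][24-35 ALLOC][36-39 FREE]
Op 6: b = realloc(b, 3) -> b = 14; heap: [0-13 ALLOC][14-16 ALLOC][17-23 FREE][24-35 ALLOC][36-39 FREE]
Op 7: a = realloc(a, 18) -> NULL (a unchanged); heap: [0-13 ALLOC][14-16 ALLOC][17-23 FREE][24-35 ALLOC][36-39 FREE]
free(c): c = 24 -> block [24-35 ALLOC]; mark free, coalesce with adjacent free neighbors -> [0-13 ALLOC][14-16 ALLOC][17-39 FREE]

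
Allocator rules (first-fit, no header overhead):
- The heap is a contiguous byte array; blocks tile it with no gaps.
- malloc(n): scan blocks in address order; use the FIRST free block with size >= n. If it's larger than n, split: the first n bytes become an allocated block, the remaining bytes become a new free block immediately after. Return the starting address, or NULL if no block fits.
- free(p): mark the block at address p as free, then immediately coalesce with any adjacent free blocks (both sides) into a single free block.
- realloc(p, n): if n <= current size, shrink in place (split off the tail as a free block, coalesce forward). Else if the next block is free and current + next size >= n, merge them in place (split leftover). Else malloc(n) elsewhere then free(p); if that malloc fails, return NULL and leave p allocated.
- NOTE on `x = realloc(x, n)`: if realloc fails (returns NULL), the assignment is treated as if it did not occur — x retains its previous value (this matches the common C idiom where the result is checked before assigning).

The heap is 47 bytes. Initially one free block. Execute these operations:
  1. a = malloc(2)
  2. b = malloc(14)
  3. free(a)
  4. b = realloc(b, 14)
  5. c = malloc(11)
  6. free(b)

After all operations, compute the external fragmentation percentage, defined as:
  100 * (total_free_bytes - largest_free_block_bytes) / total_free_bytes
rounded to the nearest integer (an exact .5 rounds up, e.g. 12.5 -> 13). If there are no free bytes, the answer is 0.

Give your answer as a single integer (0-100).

Op 1: a = malloc(2) -> a = 0; heap: [0-1 ALLOC][2-46 FREE]
Op 2: b = malloc(14) -> b = 2; heap: [0-1 ALLOC][2-15 ALLOC][16-46 FREE]
Op 3: free(a) -> (freed a); heap: [0-1 FREE][2-15 ALLOC][16-46 FREE]
Op 4: b = realloc(b, 14) -> b = 2; heap: [0-1 FREE][2-15 ALLOC][16-46 FREE]
Op 5: c = malloc(11) -> c = 16; heap: [0-1 FREE][2-15 ALLOC][16-26 ALLOC][27-46 FREE]
Op 6: free(b) -> (freed b); heap: [0-15 FREE][16-26 ALLOC][27-46 FREE]
Free blocks: [16 20] total_free=36 largest=20 -> 100*(36-20)/36 = 1600/36 ≈ 44.444 -> rounds to 44

Answer: 44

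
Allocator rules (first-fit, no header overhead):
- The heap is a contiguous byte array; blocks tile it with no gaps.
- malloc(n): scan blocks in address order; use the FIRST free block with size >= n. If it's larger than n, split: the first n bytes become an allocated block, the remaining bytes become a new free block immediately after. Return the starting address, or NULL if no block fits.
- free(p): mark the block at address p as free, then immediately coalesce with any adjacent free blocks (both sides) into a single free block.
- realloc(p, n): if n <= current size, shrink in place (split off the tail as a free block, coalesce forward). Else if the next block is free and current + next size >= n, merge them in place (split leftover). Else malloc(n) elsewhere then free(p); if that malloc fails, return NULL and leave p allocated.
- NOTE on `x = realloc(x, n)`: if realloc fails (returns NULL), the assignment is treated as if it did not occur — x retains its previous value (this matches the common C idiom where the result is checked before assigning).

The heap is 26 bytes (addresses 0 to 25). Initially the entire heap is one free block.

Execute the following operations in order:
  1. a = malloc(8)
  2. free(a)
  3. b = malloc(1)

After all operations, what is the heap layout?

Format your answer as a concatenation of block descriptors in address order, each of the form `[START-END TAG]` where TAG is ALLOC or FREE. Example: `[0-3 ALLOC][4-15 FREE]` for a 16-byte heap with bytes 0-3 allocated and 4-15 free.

Op 1: a = malloc(8) -> a = 0; heap: [0-7 ALLOC][8-25 FREE]
Op 2: free(a) -> (freed a); heap: [0-25 FREE]
Op 3: b = malloc(1) -> b = 0; heap: [0-0 ALLOC][1-25 FREE]

Answer: [0-0 ALLOC][1-25 FREE]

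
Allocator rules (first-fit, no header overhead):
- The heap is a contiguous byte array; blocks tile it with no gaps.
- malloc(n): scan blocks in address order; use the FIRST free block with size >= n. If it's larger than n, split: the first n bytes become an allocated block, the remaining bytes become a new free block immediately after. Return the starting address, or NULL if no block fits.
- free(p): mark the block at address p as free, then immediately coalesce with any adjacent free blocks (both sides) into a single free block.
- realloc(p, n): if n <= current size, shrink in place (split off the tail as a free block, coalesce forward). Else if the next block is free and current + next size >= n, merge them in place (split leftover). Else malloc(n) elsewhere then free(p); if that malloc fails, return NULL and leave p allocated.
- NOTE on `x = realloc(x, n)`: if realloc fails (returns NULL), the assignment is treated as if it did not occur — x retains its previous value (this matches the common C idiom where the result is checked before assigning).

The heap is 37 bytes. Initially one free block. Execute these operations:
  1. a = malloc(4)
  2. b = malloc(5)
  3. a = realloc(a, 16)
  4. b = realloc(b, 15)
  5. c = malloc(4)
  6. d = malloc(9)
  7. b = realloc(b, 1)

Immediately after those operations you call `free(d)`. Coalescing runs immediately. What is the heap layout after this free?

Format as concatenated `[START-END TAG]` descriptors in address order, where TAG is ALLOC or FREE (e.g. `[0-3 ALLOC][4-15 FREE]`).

Op 1: a = malloc(4) -> a = 0; heap: [0-3 ALLOC][4-36 FREE]
Op 2: b = malloc(5) -> b = 4; heap: [0-3 ALLOC][4-8 ALLOC][9-36 FREE]
Op 3: a = realloc(a, 16) -> a = 9; heap: [0-3 FREE][4-8 ALLOC][9-24 ALLOC][25-36 FREE]
Op 4: b = realloc(b, 15) -> NULL (b unchanged); heap: [0-3 FREE][4-8 ALLOC][9-24 ALLOC][25-36 FREE]
Op 5: c = malloc(4) -> c = 0; heap: [0-3 ALLOC][4-8 ALLOC][9-24 ALLOC][25-36 FREE]
Op 6: d = malloc(9) -> d = 25; heap: [0-3 ALLOC][4-8 ALLOC][9-24 ALLOC][25-33 ALLOC][34-36 FREE]
Op 7: b = realloc(b, 1) -> b = 4; heap: [0-3 ALLOC][4-4 ALLOC][5-8 FREE][9-24 ALLOC][25-33 ALLOC][34-36 FREE]
free(d): d = 25 -> block [25-33 ALLOC]; mark free, coalesce with adjacent free neighbors -> [0-3 ALLOC][4-4 ALLOC][5-8 FREE][9-24 ALLOC][25-36 FREE]

Answer: [0-3 ALLOC][4-4 ALLOC][5-8 FREE][9-24 ALLOC][25-36 FREE]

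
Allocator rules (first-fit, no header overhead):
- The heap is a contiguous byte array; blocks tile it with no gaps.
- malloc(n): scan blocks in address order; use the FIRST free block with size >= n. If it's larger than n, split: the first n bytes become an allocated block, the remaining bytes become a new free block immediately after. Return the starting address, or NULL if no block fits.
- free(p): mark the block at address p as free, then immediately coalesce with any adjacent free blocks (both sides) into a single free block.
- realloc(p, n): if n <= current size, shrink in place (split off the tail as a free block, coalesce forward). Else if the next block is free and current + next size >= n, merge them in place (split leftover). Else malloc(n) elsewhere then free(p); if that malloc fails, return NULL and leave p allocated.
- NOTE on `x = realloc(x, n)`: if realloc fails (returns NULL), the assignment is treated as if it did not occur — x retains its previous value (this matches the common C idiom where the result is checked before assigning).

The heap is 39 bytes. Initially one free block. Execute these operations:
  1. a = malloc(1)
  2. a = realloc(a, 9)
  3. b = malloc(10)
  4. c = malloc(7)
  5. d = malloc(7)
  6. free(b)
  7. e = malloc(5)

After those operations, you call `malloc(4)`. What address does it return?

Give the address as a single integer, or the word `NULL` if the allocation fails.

Answer: 14

Derivation:
Op 1: a = malloc(1) -> a = 0; heap: [0-0 ALLOC][1-38 FREE]
Op 2: a = realloc(a, 9) -> a = 0; heap: [0-8 ALLOC][9-38 FREE]
Op 3: b = malloc(10) -> b = 9; heap: [0-8 ALLOC][9-18 ALLOC][19-38 FREE]
Op 4: c = malloc(7) -> c = 19; heap: [0-8 ALLOC][9-18 ALLOC][19-25 ALLOC][26-38 FREE]
Op 5: d = malloc(7) -> d = 26; heap: [0-8 ALLOC][9-18 ALLOC][19-25 ALLOC][26-32 ALLOC][33-38 FREE]
Op 6: free(b) -> (freed b); heap: [0-8 ALLOC][9-18 FREE][19-25 ALLOC][26-32 ALLOC][33-38 FREE]
Op 7: e = malloc(5) -> e = 9; heap: [0-8 ALLOC][9-13 ALLOC][14-18 FREE][19-25 ALLOC][26-32 ALLOC][33-38 FREE]
malloc(4): first-fit scan over [0-8 ALLOC][9-13 ALLOC][14-18 FREE][19-25 ALLOC][26-32 ALLOC][33-38 FREE] -> 14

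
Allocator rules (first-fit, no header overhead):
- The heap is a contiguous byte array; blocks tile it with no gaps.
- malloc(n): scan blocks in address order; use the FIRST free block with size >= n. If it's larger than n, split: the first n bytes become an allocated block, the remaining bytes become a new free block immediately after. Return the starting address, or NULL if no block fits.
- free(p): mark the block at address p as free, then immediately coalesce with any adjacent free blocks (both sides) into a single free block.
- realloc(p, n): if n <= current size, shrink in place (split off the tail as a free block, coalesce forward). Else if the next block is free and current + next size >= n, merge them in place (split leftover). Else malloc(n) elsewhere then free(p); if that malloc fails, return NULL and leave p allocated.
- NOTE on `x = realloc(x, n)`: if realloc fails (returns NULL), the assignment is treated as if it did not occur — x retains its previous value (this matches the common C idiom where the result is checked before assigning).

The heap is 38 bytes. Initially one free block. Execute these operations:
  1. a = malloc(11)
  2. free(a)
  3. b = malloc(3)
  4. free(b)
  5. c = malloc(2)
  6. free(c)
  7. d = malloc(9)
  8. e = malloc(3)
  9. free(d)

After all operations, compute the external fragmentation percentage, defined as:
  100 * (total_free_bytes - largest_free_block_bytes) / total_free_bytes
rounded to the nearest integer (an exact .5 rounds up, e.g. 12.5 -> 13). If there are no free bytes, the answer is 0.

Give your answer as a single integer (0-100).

Op 1: a = malloc(11) -> a = 0; heap: [0-10 ALLOC][11-37 FREE]
Op 2: free(a) -> (freed a); heap: [0-37 FREE]
Op 3: b = malloc(3) -> b = 0; heap: [0-2 ALLOC][3-37 FREE]
Op 4: free(b) -> (freed b); heap: [0-37 FREE]
Op 5: c = malloc(2) -> c = 0; heap: [0-1 ALLOC][2-37 FREE]
Op 6: free(c) -> (freed c); heap: [0-37 FREE]
Op 7: d = malloc(9) -> d = 0; heap: [0-8 ALLOC][9-37 FREE]
Op 8: e = malloc(3) -> e = 9; heap: [0-8 ALLOC][9-11 ALLOC][12-37 FREE]
Op 9: free(d) -> (freed d); heap: [0-8 FREE][9-11 ALLOC][12-37 FREE]
Free blocks: [9 26] total_free=35 largest=26 -> 100*(35-26)/35 = 900/35 ≈ 25.714 -> rounds to 26

Answer: 26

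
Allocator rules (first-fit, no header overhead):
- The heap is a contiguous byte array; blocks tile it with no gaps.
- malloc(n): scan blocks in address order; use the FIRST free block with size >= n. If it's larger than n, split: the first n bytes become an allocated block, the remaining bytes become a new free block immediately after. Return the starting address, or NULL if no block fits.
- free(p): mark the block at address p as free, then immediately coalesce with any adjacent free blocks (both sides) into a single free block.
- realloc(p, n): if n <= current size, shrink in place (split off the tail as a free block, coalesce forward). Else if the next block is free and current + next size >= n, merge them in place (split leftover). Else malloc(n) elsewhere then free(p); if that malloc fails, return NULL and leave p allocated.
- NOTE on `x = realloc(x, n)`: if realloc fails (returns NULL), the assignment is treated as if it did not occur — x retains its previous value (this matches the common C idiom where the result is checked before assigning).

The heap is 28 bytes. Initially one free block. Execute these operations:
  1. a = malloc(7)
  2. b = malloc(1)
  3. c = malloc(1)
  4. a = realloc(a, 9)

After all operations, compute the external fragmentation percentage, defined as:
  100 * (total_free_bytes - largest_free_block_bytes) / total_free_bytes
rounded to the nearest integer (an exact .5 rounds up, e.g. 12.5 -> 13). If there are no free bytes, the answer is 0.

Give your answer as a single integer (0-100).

Op 1: a = malloc(7) -> a = 0; heap: [0-6 ALLOC][7-27 FREE]
Op 2: b = malloc(1) -> b = 7; heap: [0-6 ALLOC][7-7 ALLOC][8-27 FREE]
Op 3: c = malloc(1) -> c = 8; heap: [0-6 ALLOC][7-7 ALLOC][8-8 ALLOC][9-27 FREE]
Op 4: a = realloc(a, 9) -> a = 9; heap: [0-6 FREE][7-7 ALLOC][8-8 ALLOC][9-17 ALLOC][18-27 FREE]
Free blocks: [7 10] total_free=17 largest=10 -> 100*(17-10)/17 = 700/17 ≈ 41.176 -> rounds to 41

Answer: 41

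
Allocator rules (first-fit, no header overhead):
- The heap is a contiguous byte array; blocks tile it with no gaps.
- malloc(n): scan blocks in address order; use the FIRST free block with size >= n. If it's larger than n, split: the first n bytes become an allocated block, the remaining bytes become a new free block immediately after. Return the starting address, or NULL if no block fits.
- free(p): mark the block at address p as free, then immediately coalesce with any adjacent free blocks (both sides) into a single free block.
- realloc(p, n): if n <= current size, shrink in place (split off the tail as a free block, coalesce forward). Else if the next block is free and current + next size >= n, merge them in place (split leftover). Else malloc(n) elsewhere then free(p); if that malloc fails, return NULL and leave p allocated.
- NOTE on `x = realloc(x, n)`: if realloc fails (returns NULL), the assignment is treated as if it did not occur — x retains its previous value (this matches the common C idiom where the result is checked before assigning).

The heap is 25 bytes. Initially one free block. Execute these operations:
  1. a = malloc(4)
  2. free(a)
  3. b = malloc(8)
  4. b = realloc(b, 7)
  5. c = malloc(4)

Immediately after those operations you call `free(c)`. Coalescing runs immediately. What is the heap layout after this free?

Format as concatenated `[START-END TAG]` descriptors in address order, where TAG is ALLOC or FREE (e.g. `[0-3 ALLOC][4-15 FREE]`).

Answer: [0-6 ALLOC][7-24 FREE]

Derivation:
Op 1: a = malloc(4) -> a = 0; heap: [0-3 ALLOC][4-24 FREE]
Op 2: free(a) -> (freed a); heap: [0-24 FREE]
Op 3: b = malloc(8) -> b = 0; heap: [0-7 ALLOC][8-24 FREE]
Op 4: b = realloc(b, 7) -> b = 0; heap: [0-6 ALLOC][7-24 FREE]
Op 5: c = malloc(4) -> c = 7; heap: [0-6 ALLOC][7-10 ALLOC][11-24 FREE]
free(c): c = 7 -> block [7-10 ALLOC]; mark free, coalesce with adjacent free neighbors -> [0-6 ALLOC][7-24 FREE]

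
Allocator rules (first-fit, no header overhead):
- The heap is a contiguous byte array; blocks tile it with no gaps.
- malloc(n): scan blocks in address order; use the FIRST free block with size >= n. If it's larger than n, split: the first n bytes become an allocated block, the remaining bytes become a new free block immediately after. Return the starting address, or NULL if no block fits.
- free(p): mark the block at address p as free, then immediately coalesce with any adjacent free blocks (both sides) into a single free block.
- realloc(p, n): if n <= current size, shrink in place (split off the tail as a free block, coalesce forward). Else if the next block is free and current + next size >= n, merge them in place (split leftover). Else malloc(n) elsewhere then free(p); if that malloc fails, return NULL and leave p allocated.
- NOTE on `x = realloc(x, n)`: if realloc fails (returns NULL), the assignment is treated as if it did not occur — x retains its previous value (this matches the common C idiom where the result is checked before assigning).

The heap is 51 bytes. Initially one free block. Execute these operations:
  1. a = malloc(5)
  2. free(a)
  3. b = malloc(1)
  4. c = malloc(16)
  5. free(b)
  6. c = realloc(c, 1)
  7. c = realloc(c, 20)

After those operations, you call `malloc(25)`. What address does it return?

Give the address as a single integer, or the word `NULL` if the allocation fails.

Op 1: a = malloc(5) -> a = 0; heap: [0-4 ALLOC][5-50 FREE]
Op 2: free(a) -> (freed a); heap: [0-50 FREE]
Op 3: b = malloc(1) -> b = 0; heap: [0-0 ALLOC][1-50 FREE]
Op 4: c = malloc(16) -> c = 1; heap: [0-0 ALLOC][1-16 ALLOC][17-50 FREE]
Op 5: free(b) -> (freed b); heap: [0-0 FREE][1-16 ALLOC][17-50 FREE]
Op 6: c = realloc(c, 1) -> c = 1; heap: [0-0 FREE][1-1 ALLOC][2-50 FREE]
Op 7: c = realloc(c, 20) -> c = 1; heap: [0-0 FREE][1-20 ALLOC][21-50 FREE]
malloc(25): first-fit scan over [0-0 FREE][1-20 ALLOC][21-50 FREE] -> 21

Answer: 21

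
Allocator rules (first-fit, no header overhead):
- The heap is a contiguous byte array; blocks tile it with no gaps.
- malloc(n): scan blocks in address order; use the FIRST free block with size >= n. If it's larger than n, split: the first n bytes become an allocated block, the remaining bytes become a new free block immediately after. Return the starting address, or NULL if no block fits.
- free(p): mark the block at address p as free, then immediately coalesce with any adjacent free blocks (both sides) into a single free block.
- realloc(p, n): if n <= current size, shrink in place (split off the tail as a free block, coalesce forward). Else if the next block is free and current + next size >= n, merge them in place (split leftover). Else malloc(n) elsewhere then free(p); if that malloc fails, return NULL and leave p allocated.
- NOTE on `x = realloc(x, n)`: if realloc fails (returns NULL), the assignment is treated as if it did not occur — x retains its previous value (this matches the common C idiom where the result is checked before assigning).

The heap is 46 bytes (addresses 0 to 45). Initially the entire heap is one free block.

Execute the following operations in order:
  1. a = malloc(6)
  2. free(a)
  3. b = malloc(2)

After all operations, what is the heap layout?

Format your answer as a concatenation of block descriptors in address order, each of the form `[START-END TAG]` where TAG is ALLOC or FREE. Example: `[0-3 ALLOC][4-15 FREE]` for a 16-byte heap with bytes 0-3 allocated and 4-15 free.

Op 1: a = malloc(6) -> a = 0; heap: [0-5 ALLOC][6-45 FREE]
Op 2: free(a) -> (freed a); heap: [0-45 FREE]
Op 3: b = malloc(2) -> b = 0; heap: [0-1 ALLOC][2-45 FREE]

Answer: [0-1 ALLOC][2-45 FREE]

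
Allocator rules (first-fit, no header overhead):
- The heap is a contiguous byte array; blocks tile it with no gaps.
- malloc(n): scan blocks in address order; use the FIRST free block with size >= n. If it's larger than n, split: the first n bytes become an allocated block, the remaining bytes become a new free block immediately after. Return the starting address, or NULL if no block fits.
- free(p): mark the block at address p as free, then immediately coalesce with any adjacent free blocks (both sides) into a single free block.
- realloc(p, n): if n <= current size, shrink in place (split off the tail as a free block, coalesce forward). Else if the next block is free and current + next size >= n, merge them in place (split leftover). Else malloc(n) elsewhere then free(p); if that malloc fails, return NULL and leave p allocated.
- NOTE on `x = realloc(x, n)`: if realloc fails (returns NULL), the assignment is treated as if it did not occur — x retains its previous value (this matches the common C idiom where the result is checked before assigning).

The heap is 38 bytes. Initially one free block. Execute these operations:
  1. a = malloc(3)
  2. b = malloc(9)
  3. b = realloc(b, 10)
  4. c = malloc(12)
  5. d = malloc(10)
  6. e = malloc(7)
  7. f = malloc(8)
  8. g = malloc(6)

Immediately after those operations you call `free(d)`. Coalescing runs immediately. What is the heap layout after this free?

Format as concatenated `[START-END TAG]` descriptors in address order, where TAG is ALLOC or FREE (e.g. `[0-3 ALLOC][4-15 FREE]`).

Op 1: a = malloc(3) -> a = 0; heap: [0-2 ALLOC][3-37 FREE]
Op 2: b = malloc(9) -> b = 3; heap: [0-2 ALLOC][3-11 ALLOC][12-37 FREE]
Op 3: b = realloc(b, 10) -> b = 3; heap: [0-2 ALLOC][3-12 ALLOC][13-37 FREE]
Op 4: c = malloc(12) -> c = 13; heap: [0-2 ALLOC][3-12 ALLOC][13-24 ALLOC][25-37 FREE]
Op 5: d = malloc(10) -> d = 25; heap: [0-2 ALLOC][3-12 ALLOC][13-24 ALLOC][25-34 ALLOC][35-37 FREE]
Op 6: e = malloc(7) -> e = NULL; heap: [0-2 ALLOC][3-12 ALLOC][13-24 ALLOC][25-34 ALLOC][35-37 FREE]
Op 7: f = malloc(8) -> f = NULL; heap: [0-2 ALLOC][3-12 ALLOC][13-24 ALLOC][25-34 ALLOC][35-37 FREE]
Op 8: g = malloc(6) -> g = NULL; heap: [0-2 ALLOC][3-12 ALLOC][13-24 ALLOC][25-34 ALLOC][35-37 FREE]
free(d): d = 25 -> block [25-34 ALLOC]; mark free, coalesce with adjacent free neighbors -> [0-2 ALLOC][3-12 ALLOC][13-24 ALLOC][25-37 FREE]

Answer: [0-2 ALLOC][3-12 ALLOC][13-24 ALLOC][25-37 FREE]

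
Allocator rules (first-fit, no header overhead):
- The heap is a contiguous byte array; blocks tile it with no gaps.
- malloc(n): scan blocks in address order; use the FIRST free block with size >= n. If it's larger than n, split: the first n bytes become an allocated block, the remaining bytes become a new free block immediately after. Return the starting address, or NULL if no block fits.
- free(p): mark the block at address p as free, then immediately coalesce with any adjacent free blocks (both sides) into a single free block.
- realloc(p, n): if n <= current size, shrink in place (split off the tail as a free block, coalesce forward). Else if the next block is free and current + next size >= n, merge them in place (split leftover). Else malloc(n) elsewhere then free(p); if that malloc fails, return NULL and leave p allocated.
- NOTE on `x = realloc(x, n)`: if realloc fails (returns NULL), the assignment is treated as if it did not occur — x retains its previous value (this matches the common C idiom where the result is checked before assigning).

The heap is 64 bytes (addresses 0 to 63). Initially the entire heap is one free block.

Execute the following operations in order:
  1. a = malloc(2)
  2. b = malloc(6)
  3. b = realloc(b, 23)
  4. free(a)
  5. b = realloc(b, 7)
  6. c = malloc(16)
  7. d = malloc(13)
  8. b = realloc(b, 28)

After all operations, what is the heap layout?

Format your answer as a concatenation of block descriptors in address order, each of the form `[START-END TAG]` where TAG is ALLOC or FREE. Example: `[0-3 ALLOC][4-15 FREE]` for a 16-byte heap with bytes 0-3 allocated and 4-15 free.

Answer: [0-1 FREE][2-8 ALLOC][9-24 ALLOC][25-37 ALLOC][38-63 FREE]

Derivation:
Op 1: a = malloc(2) -> a = 0; heap: [0-1 ALLOC][2-63 FREE]
Op 2: b = malloc(6) -> b = 2; heap: [0-1 ALLOC][2-7 ALLOC][8-63 FREE]
Op 3: b = realloc(b, 23) -> b = 2; heap: [0-1 ALLOC][2-24 ALLOC][25-63 FREE]
Op 4: free(a) -> (freed a); heap: [0-1 FREE][2-24 ALLOC][25-63 FREE]
Op 5: b = realloc(b, 7) -> b = 2; heap: [0-1 FREE][2-8 ALLOC][9-63 FREE]
Op 6: c = malloc(16) -> c = 9; heap: [0-1 FREE][2-8 ALLOC][9-24 ALLOC][25-63 FREE]
Op 7: d = malloc(13) -> d = 25; heap: [0-1 FREE][2-8 ALLOC][9-24 ALLOC][25-37 ALLOC][38-63 FREE]
Op 8: b = realloc(b, 28) -> NULL (b unchanged); heap: [0-1 FREE][2-8 ALLOC][9-24 ALLOC][25-37 ALLOC][38-63 FREE]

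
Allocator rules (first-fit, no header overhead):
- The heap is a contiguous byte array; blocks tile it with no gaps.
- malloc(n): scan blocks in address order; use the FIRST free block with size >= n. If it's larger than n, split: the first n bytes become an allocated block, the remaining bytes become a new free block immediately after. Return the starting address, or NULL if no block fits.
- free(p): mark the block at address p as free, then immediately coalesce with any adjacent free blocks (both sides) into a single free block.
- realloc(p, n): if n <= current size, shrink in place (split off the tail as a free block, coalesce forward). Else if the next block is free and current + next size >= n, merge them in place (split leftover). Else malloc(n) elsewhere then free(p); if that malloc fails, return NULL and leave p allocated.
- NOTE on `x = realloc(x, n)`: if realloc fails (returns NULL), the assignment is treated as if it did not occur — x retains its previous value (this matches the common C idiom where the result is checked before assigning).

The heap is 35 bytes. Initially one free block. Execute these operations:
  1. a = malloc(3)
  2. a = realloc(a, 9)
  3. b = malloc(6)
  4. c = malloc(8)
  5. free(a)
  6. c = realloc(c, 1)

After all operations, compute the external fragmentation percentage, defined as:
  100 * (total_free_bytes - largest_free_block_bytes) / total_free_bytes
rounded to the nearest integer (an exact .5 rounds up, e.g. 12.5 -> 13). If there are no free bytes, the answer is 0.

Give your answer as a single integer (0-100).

Answer: 32

Derivation:
Op 1: a = malloc(3) -> a = 0; heap: [0-2 ALLOC][3-34 FREE]
Op 2: a = realloc(a, 9) -> a = 0; heap: [0-8 ALLOC][9-34 FREE]
Op 3: b = malloc(6) -> b = 9; heap: [0-8 ALLOC][9-14 ALLOC][15-34 FREE]
Op 4: c = malloc(8) -> c = 15; heap: [0-8 ALLOC][9-14 ALLOC][15-22 ALLOC][23-34 FREE]
Op 5: free(a) -> (freed a); heap: [0-8 FREE][9-14 ALLOC][15-22 ALLOC][23-34 FREE]
Op 6: c = realloc(c, 1) -> c = 15; heap: [0-8 FREE][9-14 ALLOC][15-15 ALLOC][16-34 FREE]
Free blocks: [9 19] total_free=28 largest=19 -> 100*(28-19)/28 = 900/28 ≈ 32.143 -> rounds to 32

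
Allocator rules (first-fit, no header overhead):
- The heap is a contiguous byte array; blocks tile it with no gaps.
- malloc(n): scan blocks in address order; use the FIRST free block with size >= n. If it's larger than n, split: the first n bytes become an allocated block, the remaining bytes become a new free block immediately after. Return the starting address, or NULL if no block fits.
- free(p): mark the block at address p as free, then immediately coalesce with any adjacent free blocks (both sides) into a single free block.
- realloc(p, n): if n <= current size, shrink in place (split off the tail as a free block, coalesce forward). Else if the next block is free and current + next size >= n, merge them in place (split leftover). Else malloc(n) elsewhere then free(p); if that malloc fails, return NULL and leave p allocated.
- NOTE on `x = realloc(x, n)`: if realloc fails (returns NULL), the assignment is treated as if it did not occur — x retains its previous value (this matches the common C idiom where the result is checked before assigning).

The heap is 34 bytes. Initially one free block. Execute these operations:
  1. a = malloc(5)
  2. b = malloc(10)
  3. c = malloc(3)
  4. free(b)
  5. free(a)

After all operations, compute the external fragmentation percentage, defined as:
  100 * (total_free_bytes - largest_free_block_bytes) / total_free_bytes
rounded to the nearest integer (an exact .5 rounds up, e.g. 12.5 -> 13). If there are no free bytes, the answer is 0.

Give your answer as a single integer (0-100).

Answer: 48

Derivation:
Op 1: a = malloc(5) -> a = 0; heap: [0-4 ALLOC][5-33 FREE]
Op 2: b = malloc(10) -> b = 5; heap: [0-4 ALLOC][5-14 ALLOC][15-33 FREE]
Op 3: c = malloc(3) -> c = 15; heap: [0-4 ALLOC][5-14 ALLOC][15-17 ALLOC][18-33 FREE]
Op 4: free(b) -> (freed b); heap: [0-4 ALLOC][5-14 FREE][15-17 ALLOC][18-33 FREE]
Op 5: free(a) -> (freed a); heap: [0-14 FREE][15-17 ALLOC][18-33 FREE]
Free blocks: [15 16] total_free=31 largest=16 -> 100*(31-16)/31 = 1500/31 ≈ 48.387 -> rounds to 48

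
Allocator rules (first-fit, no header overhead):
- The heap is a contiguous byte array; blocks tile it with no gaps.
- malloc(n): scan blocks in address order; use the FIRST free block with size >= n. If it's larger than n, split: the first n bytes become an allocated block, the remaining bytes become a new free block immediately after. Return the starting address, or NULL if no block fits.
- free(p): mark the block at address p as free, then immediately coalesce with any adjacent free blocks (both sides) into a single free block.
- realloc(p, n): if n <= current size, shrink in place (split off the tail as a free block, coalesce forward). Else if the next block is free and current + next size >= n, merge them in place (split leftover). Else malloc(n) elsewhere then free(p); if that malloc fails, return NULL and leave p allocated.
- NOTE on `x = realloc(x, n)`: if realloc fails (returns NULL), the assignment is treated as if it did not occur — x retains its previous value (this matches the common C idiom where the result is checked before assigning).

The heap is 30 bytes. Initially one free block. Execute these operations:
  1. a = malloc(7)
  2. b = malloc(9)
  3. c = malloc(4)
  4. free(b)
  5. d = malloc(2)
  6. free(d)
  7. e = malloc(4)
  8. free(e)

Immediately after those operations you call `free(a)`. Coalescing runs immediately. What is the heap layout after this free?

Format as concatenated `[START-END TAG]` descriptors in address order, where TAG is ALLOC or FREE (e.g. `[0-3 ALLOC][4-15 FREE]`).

Op 1: a = malloc(7) -> a = 0; heap: [0-6 ALLOC][7-29 FREE]
Op 2: b = malloc(9) -> b = 7; heap: [0-6 ALLOC][7-15 ALLOC][16-29 FREE]
Op 3: c = malloc(4) -> c = 16; heap: [0-6 ALLOC][7-15 ALLOC][16-19 ALLOC][20-29 FREE]
Op 4: free(b) -> (freed b); heap: [0-6 ALLOC][7-15 FREE][16-19 ALLOC][20-29 FREE]
Op 5: d = malloc(2) -> d = 7; heap: [0-6 ALLOC][7-8 ALLOC][9-15 FREE][16-19 ALLOC][20-29 FREE]
Op 6: free(d) -> (freed d); heap: [0-6 ALLOC][7-15 FREE][16-19 ALLOC][20-29 FREE]
Op 7: e = malloc(4) -> e = 7; heap: [0-6 ALLOC][7-10 ALLOC][11-15 FREE][16-19 ALLOC][20-29 FREE]
Op 8: free(e) -> (freed e); heap: [0-6 ALLOC][7-15 FREE][16-19 ALLOC][20-29 FREE]
free(a): a = 0 -> block [0-6 ALLOC]; mark free, coalesce with adjacent free neighbors -> [0-15 FREE][16-19 ALLOC][20-29 FREE]

Answer: [0-15 FREE][16-19 ALLOC][20-29 FREE]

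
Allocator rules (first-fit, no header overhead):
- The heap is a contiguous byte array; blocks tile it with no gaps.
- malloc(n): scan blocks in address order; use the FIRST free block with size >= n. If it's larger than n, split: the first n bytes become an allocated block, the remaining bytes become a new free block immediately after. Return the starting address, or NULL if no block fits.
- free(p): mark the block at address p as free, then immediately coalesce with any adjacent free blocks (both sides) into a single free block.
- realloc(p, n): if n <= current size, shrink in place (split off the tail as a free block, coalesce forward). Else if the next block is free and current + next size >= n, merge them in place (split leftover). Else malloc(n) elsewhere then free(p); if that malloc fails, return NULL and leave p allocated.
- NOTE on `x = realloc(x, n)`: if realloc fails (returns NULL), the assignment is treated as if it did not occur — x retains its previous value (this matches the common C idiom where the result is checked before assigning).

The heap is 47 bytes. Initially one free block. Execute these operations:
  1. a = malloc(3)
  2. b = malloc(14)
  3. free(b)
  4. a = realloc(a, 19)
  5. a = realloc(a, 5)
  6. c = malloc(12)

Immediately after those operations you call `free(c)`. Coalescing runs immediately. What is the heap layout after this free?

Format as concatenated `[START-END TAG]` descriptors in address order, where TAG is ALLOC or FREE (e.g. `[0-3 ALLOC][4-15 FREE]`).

Op 1: a = malloc(3) -> a = 0; heap: [0-2 ALLOC][3-46 FREE]
Op 2: b = malloc(14) -> b = 3; heap: [0-2 ALLOC][3-16 ALLOC][17-46 FREE]
Op 3: free(b) -> (freed b); heap: [0-2 ALLOC][3-46 FREE]
Op 4: a = realloc(a, 19) -> a = 0; heap: [0-18 ALLOC][19-46 FREE]
Op 5: a = realloc(a, 5) -> a = 0; heap: [0-4 ALLOC][5-46 FREE]
Op 6: c = malloc(12) -> c = 5; heap: [0-4 ALLOC][5-16 ALLOC][17-46 FREE]
free(c): c = 5 -> block [5-16 ALLOC]; mark free, coalesce with adjacent free neighbors -> [0-4 ALLOC][5-46 FREE]

Answer: [0-4 ALLOC][5-46 FREE]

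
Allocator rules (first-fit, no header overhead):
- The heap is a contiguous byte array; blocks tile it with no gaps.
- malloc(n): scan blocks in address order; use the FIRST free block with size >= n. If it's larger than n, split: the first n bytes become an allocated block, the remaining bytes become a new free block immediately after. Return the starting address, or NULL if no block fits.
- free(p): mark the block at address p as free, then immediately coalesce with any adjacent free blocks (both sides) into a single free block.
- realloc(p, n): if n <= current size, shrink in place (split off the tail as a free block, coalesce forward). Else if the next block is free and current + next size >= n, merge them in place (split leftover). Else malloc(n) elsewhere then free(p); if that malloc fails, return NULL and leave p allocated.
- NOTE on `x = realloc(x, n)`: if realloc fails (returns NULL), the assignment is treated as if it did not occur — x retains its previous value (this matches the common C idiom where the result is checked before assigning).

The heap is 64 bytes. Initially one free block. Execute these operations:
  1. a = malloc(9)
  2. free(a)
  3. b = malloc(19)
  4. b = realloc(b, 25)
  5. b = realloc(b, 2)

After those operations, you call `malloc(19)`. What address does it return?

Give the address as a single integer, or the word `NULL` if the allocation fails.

Answer: 2

Derivation:
Op 1: a = malloc(9) -> a = 0; heap: [0-8 ALLOC][9-63 FREE]
Op 2: free(a) -> (freed a); heap: [0-63 FREE]
Op 3: b = malloc(19) -> b = 0; heap: [0-18 ALLOC][19-63 FREE]
Op 4: b = realloc(b, 25) -> b = 0; heap: [0-24 ALLOC][25-63 FREE]
Op 5: b = realloc(b, 2) -> b = 0; heap: [0-1 ALLOC][2-63 FREE]
malloc(19): first-fit scan over [0-1 ALLOC][2-63 FREE] -> 2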